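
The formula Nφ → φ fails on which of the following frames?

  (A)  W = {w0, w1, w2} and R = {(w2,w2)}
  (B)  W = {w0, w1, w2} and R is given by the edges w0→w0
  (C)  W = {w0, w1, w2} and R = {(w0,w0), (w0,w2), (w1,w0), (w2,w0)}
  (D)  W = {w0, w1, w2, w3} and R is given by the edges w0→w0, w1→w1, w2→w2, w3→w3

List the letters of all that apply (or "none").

The schema Nφ → φ is axiom T; it is valid on a frame iff R is reflexive.
(A) R is not reflexive (not w0 R w0), so the schema fails here.
(B) R is not reflexive (not w1 R w1), so the schema fails here.
(C) R is not reflexive (not w1 R w1), so the schema fails here.
(D) R is reflexive (each world relates to itself), so the schema is valid here.

A, B, C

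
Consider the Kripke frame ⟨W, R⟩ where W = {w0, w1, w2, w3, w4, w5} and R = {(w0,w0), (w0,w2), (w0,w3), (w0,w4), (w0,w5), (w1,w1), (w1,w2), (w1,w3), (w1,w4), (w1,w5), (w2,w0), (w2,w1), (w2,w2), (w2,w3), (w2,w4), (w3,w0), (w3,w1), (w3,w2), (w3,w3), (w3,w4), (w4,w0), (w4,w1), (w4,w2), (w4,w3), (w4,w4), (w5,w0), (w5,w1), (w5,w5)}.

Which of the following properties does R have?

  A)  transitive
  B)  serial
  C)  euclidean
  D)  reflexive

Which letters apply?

B, D

(A) not transitive: w0 R w2 and w2 R w1 but not w0 R w1.
(B) serial: every world has an R-successor.
(C) not euclidean: w0 R w2 and w0 R w5 but not w2 R w5.
(D) reflexive: each world relates to itself.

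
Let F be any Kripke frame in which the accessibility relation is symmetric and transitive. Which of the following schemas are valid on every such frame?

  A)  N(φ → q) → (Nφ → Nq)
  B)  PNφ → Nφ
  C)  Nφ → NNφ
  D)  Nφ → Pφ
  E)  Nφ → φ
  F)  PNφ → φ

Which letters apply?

A symmetric transitive relation is euclidean (uRv and uRw give vRu by symmetry, then vRw by transitivity).
(A) N(φ → q) → (Nφ → Nq) is axiom K, valid on every Kripke frame — valid.
(B) PNφ → Nφ (the dual of axiom 5) characterises the euclidean frames. Every such R is euclidean — valid.
(C) Nφ → NNφ is axiom 4; it is valid on a frame exactly when R is transitive. Every such R is transitive, so valid.
(D) Nφ → Pφ is axiom D; it is valid on a frame exactly when R is serial. Such an R need not be serial, so not valid.
(E) Nφ → φ (axiom T) characterises the reflexive frames. Such an R need not be reflexive — not valid.
(F) PNφ → φ (the dual of axiom B) characterises the symmetric frames. Every such R is symmetric — valid.

A, B, C, F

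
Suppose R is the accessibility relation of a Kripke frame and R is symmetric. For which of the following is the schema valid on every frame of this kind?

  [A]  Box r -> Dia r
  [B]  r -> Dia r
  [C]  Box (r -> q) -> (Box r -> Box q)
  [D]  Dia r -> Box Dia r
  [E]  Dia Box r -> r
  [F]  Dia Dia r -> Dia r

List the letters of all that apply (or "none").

(A) Box r -> Dia r is axiom D; it is valid on a frame exactly when R is serial. Such an R need not be serial, so not valid.
(B) r -> Dia r is the dual of axiom T, which corresponds to reflexivity. Such an R need not be reflexive — not valid.
(C) this is just K, valid on every normal frame.
(D) Dia r -> Box Dia r is axiom 5, which corresponds to the euclidean property. Such an R need not be euclidean — not valid.
(E) Dia Box r -> r (the dual of axiom B) characterises the symmetric frames. Every such R is symmetric — valid.
(F) Dia Dia r -> Dia r is the dual of axiom 4, which corresponds to transitivity. Such an R need not be transitive — not valid.

C, E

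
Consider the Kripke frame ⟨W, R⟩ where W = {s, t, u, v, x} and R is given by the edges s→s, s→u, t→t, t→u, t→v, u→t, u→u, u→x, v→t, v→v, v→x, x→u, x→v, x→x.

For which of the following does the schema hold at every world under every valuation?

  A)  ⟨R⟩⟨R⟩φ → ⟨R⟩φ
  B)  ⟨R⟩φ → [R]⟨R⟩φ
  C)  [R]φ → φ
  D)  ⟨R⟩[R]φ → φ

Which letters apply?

C

R is reflexive: each world relates to itself.
R is not symmetric: s R u but not u R s.
R is not transitive: s R u and u R t but not s R t.
R is not euclidean: s R u and s R s but not u R s.
(A) ⟨R⟩⟨R⟩φ → ⟨R⟩φ is the dual of axiom 4, which corresponds to transitivity. R is not transitive — not valid.
(B) axiom 5: valid iff R is euclidean. R is not euclidean — not valid.
(C) [R]φ → φ is axiom T, which corresponds to reflexivity. R is reflexive — valid.
(D) ⟨R⟩[R]φ → φ is the dual of axiom B; it is valid on a frame exactly when R is symmetric. R is not symmetric, so not valid.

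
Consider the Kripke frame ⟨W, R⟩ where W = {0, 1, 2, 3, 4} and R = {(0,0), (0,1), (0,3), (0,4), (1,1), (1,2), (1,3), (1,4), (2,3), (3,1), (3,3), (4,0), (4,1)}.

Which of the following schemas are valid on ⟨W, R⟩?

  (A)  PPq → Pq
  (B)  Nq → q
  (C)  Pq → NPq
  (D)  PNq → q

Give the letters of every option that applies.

R is not reflexive: not 2 R 2.
R is not symmetric: 0 R 1 but not 1 R 0.
R is not transitive: 0 R 1 and 1 R 2 but not 0 R 2.
R is not euclidean: 0 R 1 and 0 R 0 but not 1 R 0.
(A) PPq → Pq (the dual of axiom 4) characterises the transitive frames. R is not transitive — not valid.
(B) Nq → q is axiom T, which corresponds to reflexivity. R is not reflexive — not valid.
(C) Pq → NPq (axiom 5) characterises the euclidean frames. R is not euclidean — not valid.
(D) the dual of axiom B: valid iff R is symmetric. R is not symmetric — not valid.

none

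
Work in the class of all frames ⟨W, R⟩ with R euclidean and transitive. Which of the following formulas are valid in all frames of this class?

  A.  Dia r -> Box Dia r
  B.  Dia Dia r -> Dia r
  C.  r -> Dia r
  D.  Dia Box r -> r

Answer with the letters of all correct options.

(A) Dia r -> Box Dia r is axiom 5; it is valid on a frame exactly when R is euclidean. Every such R is euclidean, so valid.
(B) Dia Dia r -> Dia r (the dual of axiom 4) characterises the transitive frames. Every such R is transitive — valid.
(C) r -> Dia r is the dual of axiom T, which corresponds to reflexivity. Such an R need not be reflexive — not valid.
(D) the dual of axiom B: valid iff R is symmetric. Such an R need not be symmetric — not valid.

A, B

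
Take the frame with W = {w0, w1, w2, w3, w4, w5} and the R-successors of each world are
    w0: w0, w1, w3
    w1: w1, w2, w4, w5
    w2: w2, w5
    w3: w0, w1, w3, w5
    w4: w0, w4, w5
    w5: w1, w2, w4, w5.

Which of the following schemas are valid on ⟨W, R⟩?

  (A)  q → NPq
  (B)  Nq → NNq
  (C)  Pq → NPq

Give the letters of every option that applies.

R is not symmetric: w0 R w1 but not w1 R w0.
R is not transitive: w0 R w1 and w1 R w2 but not w0 R w2.
R is not euclidean: w0 R w1 and w0 R w0 but not w1 R w0.
(A) axiom B: valid iff R is symmetric. R is not symmetric — not valid.
(B) Nq → NNq is axiom 4; it is valid on a frame exactly when R is transitive. R is not transitive, so not valid.
(C) Pq → NPq is axiom 5; it is valid on a frame exactly when R is euclidean. R is not euclidean, so not valid.

none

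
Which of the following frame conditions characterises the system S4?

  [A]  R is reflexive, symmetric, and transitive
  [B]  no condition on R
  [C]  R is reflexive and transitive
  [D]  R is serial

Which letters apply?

C

(A) this class determines S5, not S4.
(B) this class determines K, not S4.
(C) S4 is sound and complete for exactly this class.
(D) this class determines D, not S4.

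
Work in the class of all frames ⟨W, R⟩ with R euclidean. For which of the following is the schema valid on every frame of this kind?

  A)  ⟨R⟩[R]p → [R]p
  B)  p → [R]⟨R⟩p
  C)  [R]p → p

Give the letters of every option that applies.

A

(A) ⟨R⟩[R]p → [R]p is the dual of axiom 5; it is valid on a frame exactly when R is euclidean. Every such R is euclidean, so valid.
(B) p → [R]⟨R⟩p is axiom B, which corresponds to symmetry. Such an R need not be symmetric — not valid.
(C) [R]p → p is axiom T, which corresponds to reflexivity. Such an R need not be reflexive — not valid.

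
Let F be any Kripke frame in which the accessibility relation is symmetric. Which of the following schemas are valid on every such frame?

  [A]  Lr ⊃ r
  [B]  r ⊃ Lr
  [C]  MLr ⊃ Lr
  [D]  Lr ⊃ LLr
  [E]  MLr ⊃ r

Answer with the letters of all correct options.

E

(A) Lr ⊃ r is axiom T; it is valid on a frame exactly when R is reflexive. Such an R need not be reflexive, so not valid.
(B) r ⊃ Lr is equivalent to ◇p→p; it holds exactly when R ⊆ identity. Such an R need not be a subset of the identity — not valid.
(C) MLr ⊃ Lr (the dual of axiom 5) characterises the euclidean frames. Such an R need not be euclidean — not valid.
(D) axiom 4: valid iff R is transitive. Such an R need not be transitive — not valid.
(E) MLr ⊃ r (the dual of axiom B) characterises the symmetric frames. Every such R is symmetric — valid.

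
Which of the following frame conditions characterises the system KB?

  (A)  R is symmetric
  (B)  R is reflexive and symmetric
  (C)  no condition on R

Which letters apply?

A

(A) KB is sound and complete for exactly this class.
(B) this class determines B (= KTB), not KB.
(C) this class determines K, not KB.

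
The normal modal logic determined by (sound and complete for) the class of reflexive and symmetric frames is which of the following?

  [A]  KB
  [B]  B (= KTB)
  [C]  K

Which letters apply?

B

(A) KB is determined by the class of symmetric frames.
(B) B (= KTB) is determined by exactly this class.
(C) K is determined by the class of arbitrary frames.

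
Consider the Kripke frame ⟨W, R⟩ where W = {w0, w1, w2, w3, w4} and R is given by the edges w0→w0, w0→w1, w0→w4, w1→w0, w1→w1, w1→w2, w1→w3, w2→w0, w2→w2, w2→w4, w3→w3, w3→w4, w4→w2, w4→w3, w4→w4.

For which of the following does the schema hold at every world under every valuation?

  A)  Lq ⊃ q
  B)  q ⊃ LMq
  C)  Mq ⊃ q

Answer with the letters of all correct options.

A

R is reflexive: each world relates to itself.
R is not symmetric: w0 R w4 but not w4 R w0.
R is not a subset of the identity: w0 R w1 with w0 ≠ w1.
(A) Lq ⊃ q is axiom T; it is valid on a frame exactly when R is reflexive. R is reflexive, so valid.
(B) axiom B: valid iff R is symmetric. R is not symmetric — not valid.
(C) Mq ⊃ q is valid only on frames where every R-edge is a self-loop. Here R ⊄ identity — not valid.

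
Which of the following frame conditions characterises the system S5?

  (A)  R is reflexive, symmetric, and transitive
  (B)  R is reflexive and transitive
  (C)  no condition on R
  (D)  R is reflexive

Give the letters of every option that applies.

A

(A) S5 is sound and complete for exactly this class.
(B) this class determines S4, not S5.
(C) this class determines K, not S5.
(D) this class determines T (= KT), not S5.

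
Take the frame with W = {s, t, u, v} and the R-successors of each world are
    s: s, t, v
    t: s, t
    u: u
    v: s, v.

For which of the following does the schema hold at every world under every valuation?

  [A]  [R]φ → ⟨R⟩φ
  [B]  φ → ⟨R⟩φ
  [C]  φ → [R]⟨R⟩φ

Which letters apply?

R is reflexive: each world relates to itself.
R is symmetric: every R-edge is matched by its reverse.
R is serial: every world has an R-successor.
(A) [R]φ → ⟨R⟩φ is axiom D; it is valid on a frame exactly when R is serial. R is serial, so valid.
(B) φ → ⟨R⟩φ (the dual of axiom T) characterises the reflexive frames. R is reflexive — valid.
(C) φ → [R]⟨R⟩φ is axiom B; it is valid on a frame exactly when R is symmetric. R is symmetric, so valid.

A, B, C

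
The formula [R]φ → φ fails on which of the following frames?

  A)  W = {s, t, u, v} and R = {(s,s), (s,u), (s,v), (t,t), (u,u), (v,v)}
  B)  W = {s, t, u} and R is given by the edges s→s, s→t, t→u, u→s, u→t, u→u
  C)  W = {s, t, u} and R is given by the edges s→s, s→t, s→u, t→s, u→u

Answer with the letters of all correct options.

The schema [R]φ → φ is axiom T; it is valid on a frame iff R is reflexive.
(A) R is reflexive (each world relates to itself), so the schema is valid here.
(B) R is not reflexive (not t R t), so the schema fails here.
(C) R is not reflexive (not t R t), so the schema fails here.

B, C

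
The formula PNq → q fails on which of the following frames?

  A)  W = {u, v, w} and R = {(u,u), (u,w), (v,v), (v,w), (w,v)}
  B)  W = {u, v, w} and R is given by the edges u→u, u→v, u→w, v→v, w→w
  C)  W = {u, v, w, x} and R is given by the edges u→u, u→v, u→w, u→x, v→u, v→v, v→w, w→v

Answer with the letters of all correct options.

A, B, C

The schema PNq → q is the dual of axiom B; it is valid on a frame iff R is symmetric.
(A) R is not symmetric (u R w but not w R u), so the schema fails here.
(B) R is not symmetric (u R v but not v R u), so the schema fails here.
(C) R is not symmetric (u R w but not w R u), so the schema fails here.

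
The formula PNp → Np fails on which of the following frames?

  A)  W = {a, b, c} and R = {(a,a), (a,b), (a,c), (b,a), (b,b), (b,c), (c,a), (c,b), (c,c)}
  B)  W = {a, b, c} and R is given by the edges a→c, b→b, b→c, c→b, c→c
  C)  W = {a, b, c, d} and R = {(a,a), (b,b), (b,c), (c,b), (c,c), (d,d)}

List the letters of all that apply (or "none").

The schema PNp → Np is the dual of axiom 5; it is valid on a frame iff R is euclidean.
(A) R is euclidean (any two R-successors of the same world are R-related), so the schema is valid here.
(B) R is euclidean (any two R-successors of the same world are R-related), so the schema is valid here.
(C) R is euclidean (any two R-successors of the same world are R-related), so the schema is valid here.

none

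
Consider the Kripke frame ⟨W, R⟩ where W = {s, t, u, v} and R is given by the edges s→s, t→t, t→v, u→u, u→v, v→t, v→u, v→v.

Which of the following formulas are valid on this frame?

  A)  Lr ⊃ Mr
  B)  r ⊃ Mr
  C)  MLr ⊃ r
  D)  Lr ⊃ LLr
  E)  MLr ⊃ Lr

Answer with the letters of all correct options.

A, B, C

R is reflexive: each world relates to itself.
R is symmetric: every R-edge is matched by its reverse.
R is not transitive: t R v and v R u but not t R u.
R is not euclidean: v R t and v R u but not t R u.
R is serial: every world has an R-successor.
(A) Lr ⊃ Mr is axiom D; it is valid on a frame exactly when R is serial. R is serial, so valid.
(B) the dual of axiom T: valid iff R is reflexive. R is reflexive — valid.
(C) MLr ⊃ r (the dual of axiom B) characterises the symmetric frames. R is symmetric — valid.
(D) Lr ⊃ LLr is axiom 4, which corresponds to transitivity. R is not transitive — not valid.
(E) MLr ⊃ Lr is the dual of axiom 5; it is valid on a frame exactly when R is euclidean. R is not euclidean, so not valid.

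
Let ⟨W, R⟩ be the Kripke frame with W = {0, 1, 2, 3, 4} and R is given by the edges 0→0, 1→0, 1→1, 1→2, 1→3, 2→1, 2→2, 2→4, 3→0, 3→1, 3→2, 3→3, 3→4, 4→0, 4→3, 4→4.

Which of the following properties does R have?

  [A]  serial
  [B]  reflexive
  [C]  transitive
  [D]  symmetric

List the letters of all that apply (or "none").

A, B

(A) serial: every world has an R-successor.
(B) reflexive: each world relates to itself.
(C) not transitive: 1 R 2 and 2 R 4 but not 1 R 4.
(D) not symmetric: 1 R 0 but not 0 R 1.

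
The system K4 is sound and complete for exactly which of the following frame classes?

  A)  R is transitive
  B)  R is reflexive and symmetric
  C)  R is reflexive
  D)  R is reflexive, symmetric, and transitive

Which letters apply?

(A) K4 is sound and complete for exactly this class.
(B) this class determines B (= KTB), not K4.
(C) this class determines T (= KT), not K4.
(D) this class determines S5, not K4.

A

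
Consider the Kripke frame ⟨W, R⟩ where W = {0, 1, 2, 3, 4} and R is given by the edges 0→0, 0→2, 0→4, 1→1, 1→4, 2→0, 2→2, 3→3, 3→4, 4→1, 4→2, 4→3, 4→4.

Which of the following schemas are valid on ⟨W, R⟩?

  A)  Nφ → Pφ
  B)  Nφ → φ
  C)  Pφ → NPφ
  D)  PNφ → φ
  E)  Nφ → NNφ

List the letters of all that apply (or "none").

R is reflexive: each world relates to itself.
R is not symmetric: 0 R 4 but not 4 R 0.
R is not transitive: 0 R 4 and 4 R 1 but not 0 R 1.
R is not euclidean: 0 R 2 and 0 R 4 but not 2 R 4.
R is serial: every world has an R-successor.
(A) Nφ → Pφ is axiom D; it is valid on a frame exactly when R is serial. R is serial, so valid.
(B) axiom T: valid iff R is reflexive. R is reflexive — valid.
(C) axiom 5: valid iff R is euclidean. R is not euclidean — not valid.
(D) PNφ → φ is the dual of axiom B; it is valid on a frame exactly when R is symmetric. R is not symmetric, so not valid.
(E) axiom 4: valid iff R is transitive. R is not transitive — not valid.

A, B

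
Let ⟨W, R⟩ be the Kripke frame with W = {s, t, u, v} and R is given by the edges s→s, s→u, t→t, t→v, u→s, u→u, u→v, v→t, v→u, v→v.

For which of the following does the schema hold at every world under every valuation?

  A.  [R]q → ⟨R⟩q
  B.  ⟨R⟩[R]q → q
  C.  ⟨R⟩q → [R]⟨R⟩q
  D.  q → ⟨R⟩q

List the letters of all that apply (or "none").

A, B, D

R is reflexive: each world relates to itself.
R is symmetric: every R-edge is matched by its reverse.
R is not euclidean: u R s and u R v but not s R v.
R is serial: every world has an R-successor.
(A) [R]q → ⟨R⟩q is axiom D, which corresponds to seriality. R is serial — valid.
(B) ⟨R⟩[R]q → q is the dual of axiom B, which corresponds to symmetry. R is symmetric — valid.
(C) ⟨R⟩q → [R]⟨R⟩q is axiom 5; it is valid on a frame exactly when R is euclidean. R is not euclidean, so not valid.
(D) the dual of axiom T: valid iff R is reflexive. R is reflexive — valid.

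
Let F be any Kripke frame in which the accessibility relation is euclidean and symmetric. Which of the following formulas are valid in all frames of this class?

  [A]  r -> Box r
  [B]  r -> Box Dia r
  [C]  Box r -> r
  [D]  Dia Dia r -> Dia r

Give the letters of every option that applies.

A symmetric euclidean relation is transitive (uRv and vRw give vRu by symmetry, then uRw by the euclidean condition, applied at v).
(A) r -> Box r (equivalent to ◇p→p) corresponds to R being a subset of the identity. Such an R need not be a subset of the identity, so not valid.
(B) axiom B: valid iff R is symmetric. Every such R is symmetric — valid.
(C) axiom T: valid iff R is reflexive. Such an R need not be reflexive — not valid.
(D) Dia Dia r -> Dia r is the dual of axiom 4, which corresponds to transitivity. Every such R is transitive — valid.

B, D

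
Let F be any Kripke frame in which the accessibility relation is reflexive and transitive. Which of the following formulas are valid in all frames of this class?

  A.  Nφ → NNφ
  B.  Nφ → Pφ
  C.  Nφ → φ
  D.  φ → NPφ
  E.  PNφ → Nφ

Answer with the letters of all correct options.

Reflexive relations are serial.
(A) Nφ → NNφ is axiom 4; it is valid on a frame exactly when R is transitive. Every such R is transitive, so valid.
(B) Nφ → Pφ is axiom D, which corresponds to seriality. Every such R is serial — valid.
(C) Nφ → φ (axiom T) characterises the reflexive frames. Every such R is reflexive — valid.
(D) axiom B: valid iff R is symmetric. Such an R need not be symmetric — not valid.
(E) PNφ → Nφ (the dual of axiom 5) characterises the euclidean frames. Such an R need not be euclidean — not valid.

A, B, C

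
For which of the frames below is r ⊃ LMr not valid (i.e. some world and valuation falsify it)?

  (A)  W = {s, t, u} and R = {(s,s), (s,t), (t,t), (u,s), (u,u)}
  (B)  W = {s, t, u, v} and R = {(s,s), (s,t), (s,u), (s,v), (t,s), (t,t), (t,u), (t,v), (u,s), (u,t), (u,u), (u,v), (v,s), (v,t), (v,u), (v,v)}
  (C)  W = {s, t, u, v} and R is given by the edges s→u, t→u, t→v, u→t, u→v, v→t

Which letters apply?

A, C

The schema r ⊃ LMr is axiom B; it is valid on a frame iff R is symmetric.
(A) R is not symmetric (s R t but not t R s), so the schema fails here.
(B) R is symmetric (every R-edge is matched by its reverse), so the schema is valid here.
(C) R is not symmetric (s R u but not u R s), so the schema fails here.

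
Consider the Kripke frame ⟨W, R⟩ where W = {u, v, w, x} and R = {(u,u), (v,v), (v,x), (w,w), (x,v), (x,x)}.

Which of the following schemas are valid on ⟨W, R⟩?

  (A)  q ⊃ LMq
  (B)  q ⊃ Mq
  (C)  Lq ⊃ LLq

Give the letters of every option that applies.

A, B, C

R is reflexive: each world relates to itself.
R is symmetric: every R-edge is matched by its reverse.
R is transitive: R is closed under composition.
(A) q ⊃ LMq is axiom B, which corresponds to symmetry. R is symmetric — valid.
(B) the dual of axiom T: valid iff R is reflexive. R is reflexive — valid.
(C) Lq ⊃ LLq (axiom 4) characterises the transitive frames. R is transitive — valid.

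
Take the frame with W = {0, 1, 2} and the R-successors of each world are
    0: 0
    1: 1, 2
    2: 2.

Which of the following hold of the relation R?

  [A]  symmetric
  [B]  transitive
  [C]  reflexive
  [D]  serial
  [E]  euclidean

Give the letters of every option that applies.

(A) not symmetric: 1 R 2 but not 2 R 1.
(B) transitive: R is closed under composition.
(C) reflexive: each world relates to itself.
(D) serial: every world has an R-successor.
(E) not euclidean: 1 R 2 and 1 R 1 but not 2 R 1.

B, C, D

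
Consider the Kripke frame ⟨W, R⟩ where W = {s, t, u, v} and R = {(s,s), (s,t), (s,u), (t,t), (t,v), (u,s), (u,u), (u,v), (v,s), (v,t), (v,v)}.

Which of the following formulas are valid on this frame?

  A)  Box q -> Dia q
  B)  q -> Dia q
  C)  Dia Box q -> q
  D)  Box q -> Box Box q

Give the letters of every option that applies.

A, B

R is reflexive: each world relates to itself.
R is not symmetric: s R t but not t R s.
R is not transitive: s R t and t R v but not s R v.
R is serial: every world has an R-successor.
(A) Box q -> Dia q is axiom D, which corresponds to seriality. R is serial — valid.
(B) q -> Dia q is the dual of axiom T; it is valid on a frame exactly when R is reflexive. R is reflexive, so valid.
(C) Dia Box q -> q (the dual of axiom B) characterises the symmetric frames. R is not symmetric — not valid.
(D) Box q -> Box Box q is axiom 4, which corresponds to transitivity. R is not transitive — not valid.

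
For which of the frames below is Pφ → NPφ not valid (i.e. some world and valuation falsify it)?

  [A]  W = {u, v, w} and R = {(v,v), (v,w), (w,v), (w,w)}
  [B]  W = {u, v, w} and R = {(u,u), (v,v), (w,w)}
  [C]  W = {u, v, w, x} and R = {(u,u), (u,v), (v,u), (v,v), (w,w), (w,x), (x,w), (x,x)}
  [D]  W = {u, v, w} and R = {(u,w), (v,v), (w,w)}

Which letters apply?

none

The schema Pφ → NPφ is axiom 5; it is valid on a frame iff R is euclidean.
(A) R is euclidean (any two R-successors of the same world are R-related), so the schema is valid here.
(B) R is euclidean (any two R-successors of the same world are R-related), so the schema is valid here.
(C) R is euclidean (any two R-successors of the same world are R-related), so the schema is valid here.
(D) R is euclidean (any two R-successors of the same world are R-related), so the schema is valid here.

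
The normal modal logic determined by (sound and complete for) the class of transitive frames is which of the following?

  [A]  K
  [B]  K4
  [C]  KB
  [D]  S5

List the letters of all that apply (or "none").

(A) K is determined by the class of arbitrary frames.
(B) K4 is determined by exactly this class.
(C) KB is determined by the class of symmetric frames.
(D) S5 is determined by the class of reflexive, symmetric, and transitive frames.

B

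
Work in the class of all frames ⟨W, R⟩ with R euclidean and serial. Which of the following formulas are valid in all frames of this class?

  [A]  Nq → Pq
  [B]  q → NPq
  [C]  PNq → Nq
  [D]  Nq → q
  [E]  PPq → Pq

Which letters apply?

A, C

(A) Nq → Pq is axiom D, which corresponds to seriality. Every such R is serial — valid.
(B) q → NPq (axiom B) characterises the symmetric frames. Such an R need not be symmetric — not valid.
(C) the dual of axiom 5: valid iff R is euclidean. Every such R is euclidean — valid.
(D) axiom T: valid iff R is reflexive. Such an R need not be reflexive — not valid.
(E) PPq → Pq is the dual of axiom 4, which corresponds to transitivity. Such an R need not be transitive — not valid.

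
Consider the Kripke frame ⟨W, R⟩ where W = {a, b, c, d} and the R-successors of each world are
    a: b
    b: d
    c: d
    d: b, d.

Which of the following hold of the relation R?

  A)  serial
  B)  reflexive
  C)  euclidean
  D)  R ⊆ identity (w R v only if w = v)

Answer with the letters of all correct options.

(A) serial: every world has an R-successor.
(B) not reflexive: not a R a.
(C) not euclidean: a R b and a R b but not b R b.
(D) not ⊆ identity: a R b with a ≠ b.

A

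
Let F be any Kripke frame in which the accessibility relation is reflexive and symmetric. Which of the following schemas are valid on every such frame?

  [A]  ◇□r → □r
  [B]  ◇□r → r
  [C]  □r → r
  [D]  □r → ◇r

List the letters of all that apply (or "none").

B, C, D

Reflexive relations are serial.
(A) the dual of axiom 5: valid iff R is euclidean. Such an R need not be euclidean — not valid.
(B) ◇□r → r is the dual of axiom B; it is valid on a frame exactly when R is symmetric. Every such R is symmetric, so valid.
(C) axiom T: valid iff R is reflexive. Every such R is reflexive — valid.
(D) □r → ◇r is axiom D, which corresponds to seriality. Every such R is serial — valid.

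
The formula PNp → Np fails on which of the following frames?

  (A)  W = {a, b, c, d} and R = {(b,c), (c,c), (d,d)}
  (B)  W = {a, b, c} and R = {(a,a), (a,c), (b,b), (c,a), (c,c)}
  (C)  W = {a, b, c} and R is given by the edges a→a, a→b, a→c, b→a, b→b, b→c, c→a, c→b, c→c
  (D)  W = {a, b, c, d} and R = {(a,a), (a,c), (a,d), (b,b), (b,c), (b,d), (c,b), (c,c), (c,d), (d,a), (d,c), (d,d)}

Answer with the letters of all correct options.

The schema PNp → Np is the dual of axiom 5; it is valid on a frame iff R is euclidean.
(A) R is euclidean (any two R-successors of the same world are R-related), so the schema is valid here.
(B) R is euclidean (any two R-successors of the same world are R-related), so the schema is valid here.
(C) R is euclidean (any two R-successors of the same world are R-related), so the schema is valid here.
(D) R is not euclidean (a R c and a R a but not c R a), so the schema fails here.

D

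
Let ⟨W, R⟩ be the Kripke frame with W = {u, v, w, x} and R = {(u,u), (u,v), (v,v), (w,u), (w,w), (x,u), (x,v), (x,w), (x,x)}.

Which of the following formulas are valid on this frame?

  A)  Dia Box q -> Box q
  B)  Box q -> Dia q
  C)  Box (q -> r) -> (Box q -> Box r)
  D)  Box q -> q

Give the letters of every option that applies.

B, C, D

R is reflexive: each world relates to itself.
R is not euclidean: u R v and u R u but not v R u.
R is serial: every world has an R-successor.
(A) Dia Box q -> Box q is the dual of axiom 5; it is valid on a frame exactly when R is euclidean. R is not euclidean, so not valid.
(B) Box q -> Dia q is axiom D, which corresponds to seriality. R is serial — valid.
(C) Box (q -> r) -> (Box q -> Box r) is axiom K, valid on every Kripke frame — valid.
(D) axiom T: valid iff R is reflexive. R is reflexive — valid.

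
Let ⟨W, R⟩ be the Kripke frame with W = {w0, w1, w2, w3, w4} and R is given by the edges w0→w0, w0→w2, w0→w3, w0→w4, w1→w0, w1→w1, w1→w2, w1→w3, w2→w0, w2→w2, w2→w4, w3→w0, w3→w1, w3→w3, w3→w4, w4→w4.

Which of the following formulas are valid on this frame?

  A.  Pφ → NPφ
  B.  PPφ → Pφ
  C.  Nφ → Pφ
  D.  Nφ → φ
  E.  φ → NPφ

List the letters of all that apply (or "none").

C, D

R is reflexive: each world relates to itself.
R is not symmetric: w0 R w4 but not w4 R w0.
R is not transitive: w0 R w3 and w3 R w1 but not w0 R w1.
R is not euclidean: w0 R w2 and w0 R w3 but not w2 R w3.
R is serial: every world has an R-successor.
(A) Pφ → NPφ is axiom 5; it is valid on a frame exactly when R is euclidean. R is not euclidean, so not valid.
(B) PPφ → Pφ is the dual of axiom 4, which corresponds to transitivity. R is not transitive — not valid.
(C) Nφ → Pφ is axiom D; it is valid on a frame exactly when R is serial. R is serial, so valid.
(D) Nφ → φ (axiom T) characterises the reflexive frames. R is reflexive — valid.
(E) φ → NPφ is axiom B; it is valid on a frame exactly when R is symmetric. R is not symmetric, so not valid.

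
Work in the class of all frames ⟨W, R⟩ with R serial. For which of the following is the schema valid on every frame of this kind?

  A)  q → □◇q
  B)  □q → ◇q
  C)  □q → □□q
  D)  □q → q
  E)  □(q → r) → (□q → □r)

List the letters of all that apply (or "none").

(A) q → □◇q (axiom B) characterises the symmetric frames. Such an R need not be symmetric — not valid.
(B) □q → ◇q is axiom D, which corresponds to seriality. Every such R is serial — valid.
(C) □q → □□q (axiom 4) characterises the transitive frames. Such an R need not be transitive — not valid.
(D) □q → q is axiom T, which corresponds to reflexivity. Such an R need not be reflexive — not valid.
(E) □(q → r) → (□q → □r) is axiom K, valid on every Kripke frame — valid.

B, E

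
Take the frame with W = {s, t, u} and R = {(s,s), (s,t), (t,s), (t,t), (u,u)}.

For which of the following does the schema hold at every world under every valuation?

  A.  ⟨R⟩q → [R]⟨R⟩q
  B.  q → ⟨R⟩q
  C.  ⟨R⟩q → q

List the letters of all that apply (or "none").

R is reflexive: each world relates to itself.
R is euclidean: any two R-successors of the same world are R-related.
R is not a subset of the identity: s R t with s ≠ t.
(A) ⟨R⟩q → [R]⟨R⟩q is axiom 5, which corresponds to the euclidean property. R is euclidean — valid.
(B) q → ⟨R⟩q is the dual of axiom T; it is valid on a frame exactly when R is reflexive. R is reflexive, so valid.
(C) ⟨R⟩q → q is the converse of T; it holds exactly when R ⊆ identity. Here R ⊄ identity — not valid.

A, B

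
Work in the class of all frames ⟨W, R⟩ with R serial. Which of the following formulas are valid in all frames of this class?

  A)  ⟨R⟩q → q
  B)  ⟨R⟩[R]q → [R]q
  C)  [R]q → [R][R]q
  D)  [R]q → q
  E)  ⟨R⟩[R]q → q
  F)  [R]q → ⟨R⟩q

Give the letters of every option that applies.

(A) ⟨R⟩q → q is valid only on frames where every R-edge is a self-loop. Such an R need not be a subset of the identity — not valid.
(B) ⟨R⟩[R]q → [R]q (the dual of axiom 5) characterises the euclidean frames. Such an R need not be euclidean — not valid.
(C) axiom 4: valid iff R is transitive. Such an R need not be transitive — not valid.
(D) [R]q → q (axiom T) characterises the reflexive frames. Such an R need not be reflexive — not valid.
(E) ⟨R⟩[R]q → q (the dual of axiom B) characterises the symmetric frames. Such an R need not be symmetric — not valid.
(F) [R]q → ⟨R⟩q is axiom D; it is valid on a frame exactly when R is serial. Every such R is serial, so valid.

F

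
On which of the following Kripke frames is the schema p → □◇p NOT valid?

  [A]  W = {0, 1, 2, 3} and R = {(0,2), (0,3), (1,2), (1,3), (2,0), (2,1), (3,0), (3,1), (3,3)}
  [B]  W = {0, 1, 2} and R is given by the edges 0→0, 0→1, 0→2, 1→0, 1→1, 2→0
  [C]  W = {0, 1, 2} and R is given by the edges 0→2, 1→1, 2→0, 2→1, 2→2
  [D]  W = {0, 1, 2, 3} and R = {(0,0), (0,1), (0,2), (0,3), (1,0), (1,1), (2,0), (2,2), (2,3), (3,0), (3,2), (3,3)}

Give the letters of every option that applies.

The schema p → □◇p is axiom B; it is valid on a frame iff R is symmetric.
(A) R is symmetric (every R-edge is matched by its reverse), so the schema is valid here.
(B) R is symmetric (every R-edge is matched by its reverse), so the schema is valid here.
(C) R is not symmetric (2 R 1 but not 1 R 2), so the schema fails here.
(D) R is symmetric (every R-edge is matched by its reverse), so the schema is valid here.

C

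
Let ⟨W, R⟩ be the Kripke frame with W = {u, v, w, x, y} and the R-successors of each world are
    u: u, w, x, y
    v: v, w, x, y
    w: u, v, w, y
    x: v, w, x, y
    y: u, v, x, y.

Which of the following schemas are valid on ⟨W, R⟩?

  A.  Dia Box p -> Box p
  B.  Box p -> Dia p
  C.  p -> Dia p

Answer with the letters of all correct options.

B, C

R is reflexive: each world relates to itself.
R is not euclidean: u R w and u R x but not w R x.
R is serial: every world has an R-successor.
(A) Dia Box p -> Box p is the dual of axiom 5; it is valid on a frame exactly when R is euclidean. R is not euclidean, so not valid.
(B) Box p -> Dia p is axiom D; it is valid on a frame exactly when R is serial. R is serial, so valid.
(C) the dual of axiom T: valid iff R is reflexive. R is reflexive — valid.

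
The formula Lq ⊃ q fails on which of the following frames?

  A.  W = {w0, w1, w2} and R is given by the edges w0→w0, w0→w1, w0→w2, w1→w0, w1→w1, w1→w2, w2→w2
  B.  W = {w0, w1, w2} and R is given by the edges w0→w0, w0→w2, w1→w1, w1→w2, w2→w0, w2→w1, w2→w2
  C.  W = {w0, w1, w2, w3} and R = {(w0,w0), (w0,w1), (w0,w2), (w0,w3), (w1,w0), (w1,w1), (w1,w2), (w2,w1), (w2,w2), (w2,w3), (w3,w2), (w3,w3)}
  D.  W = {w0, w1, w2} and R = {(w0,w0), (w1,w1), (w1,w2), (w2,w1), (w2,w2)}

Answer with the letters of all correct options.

The schema Lq ⊃ q is axiom T; it is valid on a frame iff R is reflexive.
(A) R is reflexive (each world relates to itself), so the schema is valid here.
(B) R is reflexive (each world relates to itself), so the schema is valid here.
(C) R is reflexive (each world relates to itself), so the schema is valid here.
(D) R is reflexive (each world relates to itself), so the schema is valid here.

none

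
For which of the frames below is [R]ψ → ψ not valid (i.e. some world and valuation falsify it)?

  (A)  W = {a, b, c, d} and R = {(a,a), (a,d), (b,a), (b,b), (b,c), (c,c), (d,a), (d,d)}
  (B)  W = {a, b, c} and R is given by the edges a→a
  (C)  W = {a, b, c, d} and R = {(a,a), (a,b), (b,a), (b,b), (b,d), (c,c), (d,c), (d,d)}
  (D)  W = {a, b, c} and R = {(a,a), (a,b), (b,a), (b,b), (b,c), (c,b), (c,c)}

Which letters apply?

B

The schema [R]ψ → ψ is axiom T; it is valid on a frame iff R is reflexive.
(A) R is reflexive (each world relates to itself), so the schema is valid here.
(B) R is not reflexive (not b R b), so the schema fails here.
(C) R is reflexive (each world relates to itself), so the schema is valid here.
(D) R is reflexive (each world relates to itself), so the schema is valid here.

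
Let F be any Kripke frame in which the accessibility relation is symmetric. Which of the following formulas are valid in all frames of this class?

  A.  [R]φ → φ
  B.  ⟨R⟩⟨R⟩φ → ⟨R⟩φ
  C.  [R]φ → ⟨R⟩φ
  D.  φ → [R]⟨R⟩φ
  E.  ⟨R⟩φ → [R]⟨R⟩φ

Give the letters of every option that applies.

(A) [R]φ → φ (axiom T) characterises the reflexive frames. Such an R need not be reflexive — not valid.
(B) the dual of axiom 4: valid iff R is transitive. Such an R need not be transitive — not valid.
(C) [R]φ → ⟨R⟩φ is axiom D; it is valid on a frame exactly when R is serial. Such an R need not be serial, so not valid.
(D) φ → [R]⟨R⟩φ is axiom B, which corresponds to symmetry. Every such R is symmetric — valid.
(E) ⟨R⟩φ → [R]⟨R⟩φ (axiom 5) characterises the euclidean frames. Such an R need not be euclidean — not valid.

D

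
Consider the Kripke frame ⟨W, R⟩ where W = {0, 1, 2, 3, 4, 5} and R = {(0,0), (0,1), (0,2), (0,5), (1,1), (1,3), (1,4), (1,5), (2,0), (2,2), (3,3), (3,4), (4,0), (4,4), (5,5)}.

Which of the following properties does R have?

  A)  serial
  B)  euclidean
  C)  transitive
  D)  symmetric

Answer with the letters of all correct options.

(A) serial: every world has an R-successor.
(B) not euclidean: 0 R 1 and 0 R 0 but not 1 R 0.
(C) not transitive: 0 R 1 and 1 R 3 but not 0 R 3.
(D) not symmetric: 0 R 1 but not 1 R 0.

A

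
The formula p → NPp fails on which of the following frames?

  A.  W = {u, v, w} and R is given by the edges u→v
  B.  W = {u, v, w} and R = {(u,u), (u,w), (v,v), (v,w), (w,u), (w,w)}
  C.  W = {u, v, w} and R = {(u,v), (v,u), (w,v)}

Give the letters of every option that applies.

The schema p → NPp is axiom B; it is valid on a frame iff R is symmetric.
(A) R is not symmetric (u R v but not v R u), so the schema fails here.
(B) R is not symmetric (v R w but not w R v), so the schema fails here.
(C) R is not symmetric (w R v but not v R w), so the schema fails here.

A, B, C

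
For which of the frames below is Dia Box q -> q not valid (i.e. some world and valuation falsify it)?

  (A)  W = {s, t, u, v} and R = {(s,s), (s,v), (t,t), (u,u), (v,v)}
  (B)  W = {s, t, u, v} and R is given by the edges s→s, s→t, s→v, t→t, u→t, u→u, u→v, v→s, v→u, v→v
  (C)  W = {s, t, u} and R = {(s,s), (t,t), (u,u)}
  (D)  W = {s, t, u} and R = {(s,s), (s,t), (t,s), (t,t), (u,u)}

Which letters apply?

A, B

The schema Dia Box q -> q is the dual of axiom B; it is valid on a frame iff R is symmetric.
(A) R is not symmetric (s R v but not v R s), so the schema fails here.
(B) R is not symmetric (s R t but not t R s), so the schema fails here.
(C) R is symmetric (every R-edge is matched by its reverse), so the schema is valid here.
(D) R is symmetric (every R-edge is matched by its reverse), so the schema is valid here.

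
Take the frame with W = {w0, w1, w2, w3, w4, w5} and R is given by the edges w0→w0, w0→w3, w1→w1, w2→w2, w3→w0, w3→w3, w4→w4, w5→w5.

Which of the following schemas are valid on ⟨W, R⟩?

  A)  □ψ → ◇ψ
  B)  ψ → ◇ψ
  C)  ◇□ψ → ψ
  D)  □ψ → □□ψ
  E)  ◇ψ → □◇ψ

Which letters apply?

R is reflexive: each world relates to itself.
R is symmetric: every R-edge is matched by its reverse.
R is transitive: R is closed under composition.
R is euclidean: any two R-successors of the same world are R-related.
R is serial: every world has an R-successor.
(A) □ψ → ◇ψ is axiom D, which corresponds to seriality. R is serial — valid.
(B) ψ → ◇ψ (the dual of axiom T) characterises the reflexive frames. R is reflexive — valid.
(C) ◇□ψ → ψ is the dual of axiom B; it is valid on a frame exactly when R is symmetric. R is symmetric, so valid.
(D) axiom 4: valid iff R is transitive. R is transitive — valid.
(E) ◇ψ → □◇ψ is axiom 5; it is valid on a frame exactly when R is euclidean. R is euclidean, so valid.

A, B, C, D, E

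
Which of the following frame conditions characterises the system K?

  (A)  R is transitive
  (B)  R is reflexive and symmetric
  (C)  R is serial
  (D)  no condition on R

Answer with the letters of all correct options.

D

(A) this class determines K4, not K.
(B) this class determines B (= KTB), not K.
(C) this class determines D, not K.
(D) K is sound and complete for exactly this class.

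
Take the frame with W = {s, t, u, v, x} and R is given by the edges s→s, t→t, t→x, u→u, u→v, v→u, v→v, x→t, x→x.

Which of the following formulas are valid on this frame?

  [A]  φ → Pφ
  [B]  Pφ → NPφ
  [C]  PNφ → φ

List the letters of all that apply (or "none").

A, B, C

R is reflexive: each world relates to itself.
R is symmetric: every R-edge is matched by its reverse.
R is euclidean: any two R-successors of the same world are R-related.
(A) φ → Pφ (the dual of axiom T) characterises the reflexive frames. R is reflexive — valid.
(B) Pφ → NPφ is axiom 5, which corresponds to the euclidean property. R is euclidean — valid.
(C) PNφ → φ is the dual of axiom B; it is valid on a frame exactly when R is symmetric. R is symmetric, so valid.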